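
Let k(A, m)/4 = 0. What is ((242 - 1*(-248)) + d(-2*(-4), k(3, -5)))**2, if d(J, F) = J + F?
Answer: 248004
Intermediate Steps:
k(A, m) = 0 (k(A, m) = 4*0 = 0)
d(J, F) = F + J
((242 - 1*(-248)) + d(-2*(-4), k(3, -5)))**2 = ((242 - 1*(-248)) + (0 - 2*(-4)))**2 = ((242 + 248) + (0 + 8))**2 = (490 + 8)**2 = 498**2 = 248004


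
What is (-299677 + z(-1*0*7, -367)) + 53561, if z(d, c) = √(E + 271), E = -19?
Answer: -246116 + 6*√7 ≈ -2.4610e+5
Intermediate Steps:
z(d, c) = 6*√7 (z(d, c) = √(-19 + 271) = √252 = 6*√7)
(-299677 + z(-1*0*7, -367)) + 53561 = (-299677 + 6*√7) + 53561 = -246116 + 6*√7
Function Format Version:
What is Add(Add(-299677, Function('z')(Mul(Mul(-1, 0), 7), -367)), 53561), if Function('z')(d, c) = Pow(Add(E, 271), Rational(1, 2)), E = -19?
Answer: Add(-246116, Mul(6, Pow(7, Rational(1, 2)))) ≈ -2.4610e+5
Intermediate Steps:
Function('z')(d, c) = Mul(6, Pow(7, Rational(1, 2))) (Function('z')(d, c) = Pow(Add(-19, 271), Rational(1, 2)) = Pow(252, Rational(1, 2)) = Mul(6, Pow(7, Rational(1, 2))))
Add(Add(-299677, Function('z')(Mul(Mul(-1, 0), 7), -367)), 53561) = Add(Add(-299677, Mul(6, Pow(7, Rational(1, 2)))), 53561) = Add(-246116, Mul(6, Pow(7, Rational(1, 2))))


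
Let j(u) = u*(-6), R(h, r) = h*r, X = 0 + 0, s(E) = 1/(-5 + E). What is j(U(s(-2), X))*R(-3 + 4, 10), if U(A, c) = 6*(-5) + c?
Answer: 1800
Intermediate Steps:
X = 0
U(A, c) = -30 + c
j(u) = -6*u
j(U(s(-2), X))*R(-3 + 4, 10) = (-6*(-30 + 0))*((-3 + 4)*10) = (-6*(-30))*(1*10) = 180*10 = 1800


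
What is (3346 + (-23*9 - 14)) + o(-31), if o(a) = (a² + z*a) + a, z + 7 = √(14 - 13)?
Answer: 4241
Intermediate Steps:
z = -6 (z = -7 + √(14 - 13) = -7 + √1 = -7 + 1 = -6)
o(a) = a² - 5*a (o(a) = (a² - 6*a) + a = a² - 5*a)
(3346 + (-23*9 - 14)) + o(-31) = (3346 + (-23*9 - 14)) - 31*(-5 - 31) = (3346 + (-207 - 14)) - 31*(-36) = (3346 - 221) + 1116 = 3125 + 1116 = 4241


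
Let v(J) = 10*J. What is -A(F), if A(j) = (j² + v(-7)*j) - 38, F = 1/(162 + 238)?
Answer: 6107999/160000 ≈ 38.175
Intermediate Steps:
F = 1/400 ≈ 0.0025000
A(j) = -38 + j² - 70*j (A(j) = (j² + (10*(-7))*j) - 38 = (j² - 70*j) - 38 = -38 + j² - 70*j)
-A(F) = -(-38 + (1/400)² - 70*1/400) = -(-38 + 1/160000 - 7/40) = -1*(-6107999/160000) = 6107999/160000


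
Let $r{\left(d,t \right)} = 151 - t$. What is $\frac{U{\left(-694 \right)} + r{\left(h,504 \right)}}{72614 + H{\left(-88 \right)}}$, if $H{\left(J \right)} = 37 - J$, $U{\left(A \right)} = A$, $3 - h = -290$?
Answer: $- \frac{1047}{72739} \approx -0.014394$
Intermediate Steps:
$h = 293$ ($h = 3 - -290 = 3 + 290 = 293$)
$\frac{U{\left(-694 \right)} + r{\left(h,504 \right)}}{72614 + H{\left(-88 \right)}} = \frac{-694 + \left(151 - 504\right)}{72614 + \left(37 - -88\right)} = \frac{-694 + \left(151 - 504\right)}{72614 + \left(37 + 88\right)} = \frac{-694 - 353}{72614 + 125} = - \frac{1047}{72739}$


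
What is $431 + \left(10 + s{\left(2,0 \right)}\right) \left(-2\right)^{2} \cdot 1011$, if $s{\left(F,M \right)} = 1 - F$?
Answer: $36827$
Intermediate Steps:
$431 + \left(10 + s{\left(2,0 \right)}\right) \left(-2\right)^{2} \cdot 1011 = 431 + \left(10 + \left(1 - 2\right)\right) \left(-2\right)^{2} \cdot 1011 = 431 + \left(10 + \left(1 - 2\right)\right) 4 \cdot 1011 = 431 + \left(10 - 1\right) 4 \cdot 1011 = 431 + 9 \cdot 4 \cdot 1011 = 431 + 36 \cdot 1011 = 431 + 36396 = 36827$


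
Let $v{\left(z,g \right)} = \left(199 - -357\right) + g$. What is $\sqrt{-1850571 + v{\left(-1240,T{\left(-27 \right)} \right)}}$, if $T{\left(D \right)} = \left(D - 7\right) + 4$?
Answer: $i \sqrt{1850045} \approx 1360.2 i$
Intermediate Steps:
$T{\left(D \right)} = -3 + D$ ($T{\left(D \right)} = \left(-7 + D\right) + 4 = -3 + D$)
$v{\left(z,g \right)} = 556 + g$ ($v{\left(z,g \right)} = \left(199 + 357\right) + g = 556 + g$)
$\sqrt{-1850571 + v{\left(-1240,T{\left(-27 \right)} \right)}} = \sqrt{-1850571 + \left(556 - 30\right)} = \sqrt{-1850571 + 526} = \sqrt{-1850045} = i \sqrt{1850045}$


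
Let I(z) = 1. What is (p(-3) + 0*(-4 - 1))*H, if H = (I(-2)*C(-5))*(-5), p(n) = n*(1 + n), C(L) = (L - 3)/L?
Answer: -48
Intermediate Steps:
C(L) = (-3 + L)/L
H = -8 (H = (1*((-3 - 5)/(-5)))*(-5) = (1*(-1/5*(-8)))*(-5) = (1*(8/5))*(-5) = (8/5)*(-5) = -8)
(p(-3) + 0*(-4 - 1))*H = (-3*(1 - 3) + 0*(-4 - 1))*(-8) = (-3*(-2) + 0*(-5))*(-8) = (6 + 0)*(-8) = 6*(-8) = -48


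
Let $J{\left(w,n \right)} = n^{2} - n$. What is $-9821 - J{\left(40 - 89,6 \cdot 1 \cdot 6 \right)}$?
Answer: $-11081$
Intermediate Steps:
$-9821 - J{\left(40 - 89,6 \cdot 1 \cdot 6 \right)} = -9821 - 6 \cdot 1 \cdot 6 \left(-1 + 6 \cdot 1 \cdot 6\right) = -9821 - 6 \cdot 6 \left(-1 + 6 \cdot 6\right) = -9821 - 36 \left(-1 + 36\right) = -9821 - 36 \cdot 35 = -9821 - 1260 = -11081$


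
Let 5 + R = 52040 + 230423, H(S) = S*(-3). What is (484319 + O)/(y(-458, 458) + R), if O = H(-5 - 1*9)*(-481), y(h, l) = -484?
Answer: 464117/281974 ≈ 1.6460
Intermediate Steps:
H(S) = -3*S
R = 282458 (R = -5 + (52040 + 230423) = -5 + 282463 = 282458)
O = -20202 (O = -3*(-5 - 1*9)*(-481) = -3*(-5 - 9)*(-481) = -3*(-14)*(-481) = 42*(-481) = -20202)
(484319 + O)/(y(-458, 458) + R) = (484319 - 20202)/(-484 + 282458) = 464117/281974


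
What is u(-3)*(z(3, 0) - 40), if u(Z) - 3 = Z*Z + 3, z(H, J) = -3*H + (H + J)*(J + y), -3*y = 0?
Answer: -735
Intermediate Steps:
y = 0 (y = -⅓*0 = 0)
z(H, J) = -3*H + J*(H + J) (z(H, J) = -3*H + (H + J)*(J + 0) = -3*H + (H + J)*J = -3*H + J*(H + J))
u(Z) = 6 + Z² (u(Z) = 3 + (Z*Z + 3) = 3 + (Z² + 3) = 3 + (3 + Z²) = 6 + Z²)
u(-3)*(z(3, 0) - 40) = (6 + (-3)²)*((0² - 3*3 + 3*0) - 40) = (6 + 9)*((0 - 9 + 0) - 40) = 15*(-9 - 40) = 15*(-49) = -735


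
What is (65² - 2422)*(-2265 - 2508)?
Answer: -8605719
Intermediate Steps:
(65² - 2422)*(-2265 - 2508) = (4225 - 2422)*(-4773) = 1803*(-4773) = -8605719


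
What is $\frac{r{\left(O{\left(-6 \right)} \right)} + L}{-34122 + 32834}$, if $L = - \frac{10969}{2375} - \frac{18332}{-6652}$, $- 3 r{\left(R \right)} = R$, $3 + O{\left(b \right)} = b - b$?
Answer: $\frac{148139}{221179000} \approx 0.00066977$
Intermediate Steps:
$O{\left(b \right)} = -3$ ($O{\left(b \right)} = -3 + \left(b - b\right) = -3 + 0 = -3$)
$r{\left(R \right)} = - \frac{R}{3}$
$L = - \frac{7356822}{3949625}$ ($L = \left(-10969\right) \frac{1}{2375} - - \frac{4583}{1663} = - \frac{10969}{2375} + \frac{4583}{1663} = - \frac{7356822}{3949625} \approx -1.8627$)
$\frac{r{\left(O{\left(-6 \right)} \right)} + L}{-34122 + 32834} = \frac{\left(- \frac{1}{3}\right) \left(-3\right) - \frac{7356822}{3949625}}{-34122 + 32834} = \frac{1 - \frac{7356822}{3949625}}{-1288} = \left(- \frac{3407197}{3949625}\right) \left(- \frac{1}{1288}\right) = \frac{148139}{221179000}$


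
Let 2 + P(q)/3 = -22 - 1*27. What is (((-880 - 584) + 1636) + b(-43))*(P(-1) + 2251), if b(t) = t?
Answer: 270642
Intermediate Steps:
P(q) = -153 (P(q) = -6 + 3*(-22 - 1*27) = -6 + 3*(-22 - 27) = -6 + 3*(-49) = -6 - 147 = -153)
(((-880 - 584) + 1636) + b(-43))*(P(-1) + 2251) = (((-880 - 584) + 1636) - 43)*(-153 + 2251) = ((-1464 + 1636) - 43)*2098 = (172 - 43)*2098 = 129*2098 = 270642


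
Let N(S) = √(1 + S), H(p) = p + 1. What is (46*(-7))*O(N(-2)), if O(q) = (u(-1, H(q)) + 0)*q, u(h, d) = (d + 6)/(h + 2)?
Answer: 322 - 2254*I ≈ 322.0 - 2254.0*I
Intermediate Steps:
H(p) = 1 + p
u(h, d) = (6 + d)/(2 + h)
O(q) = q*(7 + q) (O(q) = ((6 + (1 + q))/(2 - 1) + 0)*q = ((7 + q)/1 + 0)*q = (1*(7 + q) + 0)*q = ((7 + q) + 0)*q = (7 + q)*q = q*(7 + q))
(46*(-7))*O(N(-2)) = (46*(-7))*(√(1 - 2)*(7 + √(1 - 2))) = -322*√(-1)*(7 + √(-1)) = -322*I*(7 + I)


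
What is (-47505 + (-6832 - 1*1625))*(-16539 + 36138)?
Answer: -1096799238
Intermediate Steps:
(-47505 + (-6832 - 1*1625))*(-16539 + 36138) = (-47505 + (-6832 - 1625))*19599 = (-47505 - 8457)*19599 = -55962*19599 = -1096799238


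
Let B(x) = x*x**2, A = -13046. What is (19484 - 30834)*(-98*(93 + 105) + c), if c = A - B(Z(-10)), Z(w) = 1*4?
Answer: 369033900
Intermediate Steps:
Z(w) = 4
B(x) = x**3
c = -13110 (c = -13046 - 1*4**3 = -13046 - 1*64 = -13046 - 64 = -13110)
(19484 - 30834)*(-98*(93 + 105) + c) = (19484 - 30834)*(-98*(93 + 105) - 13110) = -11350*(-98*198 - 13110) = -11350*(-19404 - 13110) = -11350*(-32514) = 369033900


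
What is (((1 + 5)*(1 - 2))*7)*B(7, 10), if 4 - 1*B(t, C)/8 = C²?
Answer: 32256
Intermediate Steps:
B(t, C) = 32 - 8*C²
(((1 + 5)*(1 - 2))*7)*B(7, 10) = (((1 + 5)*(1 - 2))*7)*(32 - 8*10²) = ((6*(-1))*7)*(32 - 8*100) = (-6*7)*(32 - 800) = -42*(-768) = 32256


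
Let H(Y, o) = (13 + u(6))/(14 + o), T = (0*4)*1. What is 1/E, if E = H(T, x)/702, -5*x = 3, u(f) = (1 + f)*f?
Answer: 47034/275 ≈ 171.03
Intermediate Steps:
u(f) = f*(1 + f)
T = 0 (T = 0*1 = 0)
x = -3/5 (x = -1/5*3 = -3/5 ≈ -0.60000)
H(Y, o) = 55/(14 + o) (H(Y, o) = (13 + 6*(1 + 6))/(14 + o) = (13 + 6*7)/(14 + o) = (13 + 42)/(14 + o) = 55/(14 + o))
E = 275/47034 (E = (55/(14 - 3/5))/702 = (55/(67/5))*(1/702) = (55*(5/67))*(1/702) = (275/67)*(1/702) = 275/47034 ≈ 0.0058468)
1/E = 1/(275/47034) = 47034/275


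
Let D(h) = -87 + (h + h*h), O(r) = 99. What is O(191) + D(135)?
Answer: 18372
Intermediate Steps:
D(h) = -87 + h + h² (D(h) = -87 + (h + h²) = -87 + h + h²)
O(191) + D(135) = 99 + (-87 + 135 + 135²) = 99 + (-87 + 135 + 18225) = 99 + 18273 = 18372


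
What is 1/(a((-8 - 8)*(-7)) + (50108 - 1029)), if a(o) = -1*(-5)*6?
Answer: 1/49109 ≈ 2.0363e-5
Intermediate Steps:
a(o) = 30 (a(o) = 5*6 = 30)
1/(a((-8 - 8)*(-7)) + (50108 - 1029)) = 1/(30 + (50108 - 1029)) = 1/(30 + 49079) = 1/49109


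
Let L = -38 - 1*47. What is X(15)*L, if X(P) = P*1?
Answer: -1275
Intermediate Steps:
X(P) = P
L = -85 (L = -38 - 47 = -85)
X(15)*L = 15*(-85) = -1275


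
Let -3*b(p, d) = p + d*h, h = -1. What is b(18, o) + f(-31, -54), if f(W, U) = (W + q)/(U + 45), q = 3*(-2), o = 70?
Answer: 193/9 ≈ 21.444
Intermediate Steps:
q = -6
f(W, U) = (-6 + W)/(45 + U) (f(W, U) = (W - 6)/(U + 45) = (-6 + W)/(45 + U))
b(p, d) = -p/3 + d/3 (b(p, d) = -(p + d*(-1))/3 = -(p - d)/3 = -p/3 + d/3)
b(18, o) + f(-31, -54) = (-⅓*18 + (⅓)*70) + (-6 - 31)/(45 - 54) = (-6 + 70/3) - 37/(-9) = 52/3 - ⅑*(-37) = 52/3 + 37/9 = 193/9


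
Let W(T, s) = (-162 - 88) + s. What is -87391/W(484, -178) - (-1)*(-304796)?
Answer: -130365297/428 ≈ -3.0459e+5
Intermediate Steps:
W(T, s) = -250 + s
-87391/W(484, -178) - (-1)*(-304796) = -87391/(-250 - 178) - (-1)*(-304796) = -87391/(-428) - 1*304796 = -87391*(-1/428) - 304796 = 87391/428 - 304796 = -130365297/428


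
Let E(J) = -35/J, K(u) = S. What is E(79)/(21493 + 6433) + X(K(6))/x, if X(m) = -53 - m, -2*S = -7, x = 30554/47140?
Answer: -2937946847265/33703414658 ≈ -87.171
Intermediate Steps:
x = 15277/23570 (x = 30554*(1/47140) = 15277/23570 ≈ 0.64815)
S = 7/2 (S = -½*(-7) = 7/2 ≈ 3.5000)
K(u) = 7/2
E(79)/(21493 + 6433) + X(K(6))/x = (-35/79)/(21493 + 6433) + (-53 - 1*7/2)/(15277/23570) = -35*1/79/27926 + (-53 - 7/2)*(23570/15277) = -35/79*1/27926 - 113/2*23570/15277 = -35/2206154 - 1331705/15277 = -2937946847265/33703414658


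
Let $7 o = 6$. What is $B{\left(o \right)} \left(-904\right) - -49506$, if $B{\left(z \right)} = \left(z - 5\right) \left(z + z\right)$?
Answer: $\frac{2740386}{49} \approx 55926.0$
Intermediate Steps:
$o = \frac{6}{7}$ ($o = \frac{1}{7} \cdot 6 = \frac{6}{7} \approx 0.85714$)
$B{\left(z \right)} = 2 z \left(-5 + z\right)$ ($B{\left(z \right)} = \left(-5 + z\right) 2 z = 2 z \left(-5 + z\right)$)
$B{\left(o \right)} \left(-904\right) - -49506 = 2 \cdot \frac{6}{7} \left(-5 + \frac{6}{7}\right) \left(-904\right) - -49506 = 2 \cdot \frac{6}{7} \left(- \frac{29}{7}\right) \left(-904\right) + 49506 = \left(- \frac{348}{49}\right) \left(-904\right) + 49506 = \frac{314592}{49} + 49506 = \frac{2740386}{49}$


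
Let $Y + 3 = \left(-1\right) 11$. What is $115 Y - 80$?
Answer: $-1690$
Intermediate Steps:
$Y = -14$ ($Y = -3 - 11 = -14$)
$115 Y - 80 = 115 \left(-14\right) - 80 = -1610 - 80 = -1690$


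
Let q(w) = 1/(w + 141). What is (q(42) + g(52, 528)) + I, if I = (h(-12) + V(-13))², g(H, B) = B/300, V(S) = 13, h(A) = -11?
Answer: 26377/4575 ≈ 5.7655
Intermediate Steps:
q(w) = 1/(141 + w)
g(H, B) = B/300 (g(H, B) = B*(1/300) = B/300)
I = 4 (I = (-11 + 13)² = 2² = 4)
(q(42) + g(52, 528)) + I = (1/(141 + 42) + (1/300)*528) + 4 = (1/183 + 44/25) + 4 = 8077/4575 + 4 = 26377/4575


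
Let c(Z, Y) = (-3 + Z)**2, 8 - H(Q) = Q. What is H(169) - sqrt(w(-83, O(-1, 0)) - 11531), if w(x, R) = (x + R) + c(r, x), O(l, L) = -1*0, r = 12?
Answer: -161 - I*sqrt(11533) ≈ -161.0 - 107.39*I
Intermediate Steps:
H(Q) = 8 - Q
O(l, L) = 0
w(x, R) = 81 + R + x (w(x, R) = (x + R) + (-3 + 12)**2 = (R + x) + 9**2 = (R + x) + 81 = 81 + R + x)
H(169) - sqrt(w(-83, O(-1, 0)) - 11531) = (8 - 1*169) - sqrt((81 + 0 - 83) - 11531) = (8 - 169) - sqrt(-2 - 11531) = -161 - sqrt(-11533) = -161 - I*sqrt(11533)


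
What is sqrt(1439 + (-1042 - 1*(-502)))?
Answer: sqrt(899) ≈ 29.983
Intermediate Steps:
sqrt(1439 + (-1042 - 1*(-502))) = sqrt(1439 + (-1042 + 502)) = sqrt(1439 - 540) = sqrt(899)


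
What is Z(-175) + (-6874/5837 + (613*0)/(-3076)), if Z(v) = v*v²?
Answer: -31282678749/5837 ≈ -5.3594e+6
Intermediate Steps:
Z(v) = v³
Z(-175) + (-6874/5837 + (613*0)/(-3076)) = (-175)³ + (-6874/5837 + (613*0)/(-3076)) = -5359375 + (-6874*1/5837 + 0*(-1/3076)) = -5359375 + (-6874/5837 + 0) = -5359375 - 6874/5837 = -31282678749/5837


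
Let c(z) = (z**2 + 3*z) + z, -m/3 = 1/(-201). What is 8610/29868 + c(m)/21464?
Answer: 69133154921/239819869144 ≈ 0.28827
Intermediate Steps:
m = 1/67 (m = -3/(-201) = -3*(-1)/201 = -3*(-1/201) = 1/67 ≈ 0.014925)
c(z) = z**2 + 4*z
8610/29868 + c(m)/21464 = 8610/29868 + ((4 + 1/67)/67)/21464 = 8610*(1/29868) + ((1/67)*(269/67))*(1/21464) = 1435/4978 + (269/4489)*(1/21464) = 1435/4978 + 269/96351896 = 69133154921/239819869144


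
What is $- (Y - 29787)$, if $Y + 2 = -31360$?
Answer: $61149$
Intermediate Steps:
$Y = -31362$ ($Y = -2 - 31360 = -31362$)
$- (Y - 29787) = - (-31362 - 29787) = \left(-1\right) \left(-61149\right) = 61149$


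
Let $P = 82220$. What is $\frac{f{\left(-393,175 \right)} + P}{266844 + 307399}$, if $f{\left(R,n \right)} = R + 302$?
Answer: $\frac{82129}{574243} \approx 0.14302$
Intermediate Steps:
$f{\left(R,n \right)} = 302 + R$
$\frac{f{\left(-393,175 \right)} + P}{266844 + 307399} = \frac{\left(302 - 393\right) + 82220}{266844 + 307399} = \frac{-91 + 82220}{574243} = 82129 \cdot \frac{1}{574243} = \frac{82129}{574243}$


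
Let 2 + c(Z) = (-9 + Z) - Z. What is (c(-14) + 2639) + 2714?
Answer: 5342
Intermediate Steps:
c(Z) = -11 (c(Z) = -2 + ((-9 + Z) - Z) = -2 - 9 = -11)
(c(-14) + 2639) + 2714 = (-11 + 2639) + 2714 = 2628 + 2714 = 5342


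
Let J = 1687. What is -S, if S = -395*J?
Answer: 666365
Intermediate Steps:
S = -666365 (S = -395*1687 = -666365)
-S = -1*(-666365) = 666365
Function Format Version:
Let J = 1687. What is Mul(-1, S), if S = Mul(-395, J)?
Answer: 666365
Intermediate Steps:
S = -666365 (S = Mul(-395, 1687) = -666365)
Mul(-1, S) = Mul(-1, -666365) = 666365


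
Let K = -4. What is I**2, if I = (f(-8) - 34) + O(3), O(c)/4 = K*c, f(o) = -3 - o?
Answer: 5929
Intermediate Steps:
O(c) = -16*c (O(c) = 4*(-4*c) = -16*c)
I = -77 (I = ((-3 - 1*(-8)) - 34) - 16*3 = ((-3 + 8) - 34) - 48 = (5 - 34) - 48 = -29 - 48 = -77)
I**2 = (-77)**2 = 5929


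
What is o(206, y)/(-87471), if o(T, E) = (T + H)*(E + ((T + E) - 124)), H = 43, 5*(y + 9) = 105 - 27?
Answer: -39508/145785 ≈ -0.27100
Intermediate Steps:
y = 33/5 (y = -9 + (105 - 27)/5 = -9 + (⅕)*78 = -9 + 78/5 = 33/5 ≈ 6.6000)
o(T, E) = (43 + T)*(-124 + T + 2*E) (o(T, E) = (T + 43)*(E + ((T + E) - 124)) = (43 + T)*(E + ((E + T) - 124)) = (43 + T)*(E + (-124 + E + T)) = (43 + T)*(-124 + T + 2*E))
o(206, y)/(-87471) = (-5332 + 206² - 81*206 + 86*(33/5) + 2*(33/5)*206)/(-87471) = (-5332 + 42436 - 16686 + 2838/5 + 13596/5)*(-1/87471) = (118524/5)*(-1/87471) = -39508/145785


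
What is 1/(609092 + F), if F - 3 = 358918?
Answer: 1/968013 ≈ 1.0330e-6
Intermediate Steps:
F = 358921 (F = 3 + 358918 = 358921)
1/(609092 + F) = 1/(609092 + 358921) = 1/968013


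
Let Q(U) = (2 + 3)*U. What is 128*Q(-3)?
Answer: -1920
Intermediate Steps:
Q(U) = 5*U
128*Q(-3) = 128*(5*(-3)) = 128*(-15) = -1920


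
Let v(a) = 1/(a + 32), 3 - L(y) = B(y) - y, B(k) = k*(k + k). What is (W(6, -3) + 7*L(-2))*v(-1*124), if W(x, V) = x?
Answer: 43/92 ≈ 0.46739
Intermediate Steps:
B(k) = 2*k² (B(k) = k*(2*k) = 2*k²)
L(y) = 3 + y - 2*y² (L(y) = 3 - (2*y² - y) = 3 - (-y + 2*y²) = 3 + (y - 2*y²) = 3 + y - 2*y²)
v(a) = 1/(32 + a)
(W(6, -3) + 7*L(-2))*v(-1*124) = (6 + 7*(3 - 2 - 2*(-2)²))/(32 - 1*124) = (6 + 7*(3 - 2 - 2*4))/(32 - 124) = (6 + 7*(3 - 2 - 8))/(-92) = (6 + 7*(-7))*(-1/92) = (6 - 49)*(-1/92) = -43*(-1/92) = 43/92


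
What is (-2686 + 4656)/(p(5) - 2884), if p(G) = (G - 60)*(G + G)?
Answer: -985/1717 ≈ -0.57368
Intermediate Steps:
p(G) = 2*G*(-60 + G) (p(G) = (-60 + G)*(2*G) = 2*G*(-60 + G))
(-2686 + 4656)/(p(5) - 2884) = (-2686 + 4656)/(2*5*(-60 + 5) - 2884) = 1970/(2*5*(-55) - 2884) = 1970/(-550 - 2884) = 1970/(-3434) = 1970*(-1/3434) = -985/1717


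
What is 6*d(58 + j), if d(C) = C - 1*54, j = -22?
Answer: -108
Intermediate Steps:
d(C) = -54 + C (d(C) = C - 54 = -54 + C)
6*d(58 + j) = 6*(-54 + (58 - 22)) = 6*(-54 + 36) = 6*(-18) = -108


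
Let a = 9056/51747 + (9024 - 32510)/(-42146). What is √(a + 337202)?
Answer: √400972116608058178145001/1090464531 ≈ 580.69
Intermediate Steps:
a = 798502109/1090464531 (a = 9056*(1/51747) - 23486*(-1/42146) = 9056/51747 + 11743/21073 = 798502109/1090464531 ≈ 0.73226)
√(a + 337202) = √(798502109/1090464531 + 337202) = √(367707619284371/1090464531) = √400972116608058178145001/1090464531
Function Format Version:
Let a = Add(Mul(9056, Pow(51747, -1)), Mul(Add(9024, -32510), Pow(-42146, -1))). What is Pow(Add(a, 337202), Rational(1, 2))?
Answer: Mul(Rational(1, 1090464531), Pow(400972116608058178145001, Rational(1, 2))) ≈ 580.69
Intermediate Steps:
a = Rational(798502109, 1090464531) (a = Add(Mul(9056, Rational(1, 51747)), Mul(-23486, Rational(-1, 42146))) = Add(Rational(9056, 51747), Rational(11743, 21073)) = Rational(798502109, 1090464531) ≈ 0.73226)
Pow(Add(a, 337202), Rational(1, 2)) = Pow(Add(Rational(798502109, 1090464531), 337202), Rational(1, 2)) = Pow(Rational(367707619284371, 1090464531), Rational(1, 2)) = Mul(Rational(1, 1090464531), Pow(400972116608058178145001, Rational(1, 2)))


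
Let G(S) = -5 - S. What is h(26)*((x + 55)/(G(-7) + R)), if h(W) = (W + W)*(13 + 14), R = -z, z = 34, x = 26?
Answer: -28431/8 ≈ -3553.9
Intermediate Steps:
R = -34 (R = -1*34 = -34)
h(W) = 54*W (h(W) = (2*W)*27 = 54*W)
h(26)*((x + 55)/(G(-7) + R)) = (54*26)*((26 + 55)/((-5 - 1*(-7)) - 34)) = 1404*(81/((-5 + 7) - 34)) = 1404*(81/(2 - 34)) = 1404*(81/(-32)) = 1404*(81*(-1/32)) = 1404*(-81/32) = -28431/8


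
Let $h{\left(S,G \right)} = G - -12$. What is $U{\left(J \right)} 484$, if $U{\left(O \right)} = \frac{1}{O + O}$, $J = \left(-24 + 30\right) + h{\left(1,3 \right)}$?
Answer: $\frac{242}{21} \approx 11.524$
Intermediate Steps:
$h{\left(S,G \right)} = 12 + G$ ($h{\left(S,G \right)} = G + 12 = 12 + G$)
$J = 21$ ($J = \left(-24 + 30\right) + \left(12 + 3\right) = 6 + 15 = 21$)
$U{\left(O \right)} = \frac{1}{2 O}$
$U{\left(J \right)} 484 = \frac{1}{2 \cdot 21} \cdot 484 = \frac{1}{2} \cdot \frac{1}{21} \cdot 484 = \frac{1}{42} \cdot 484 = \frac{242}{21}$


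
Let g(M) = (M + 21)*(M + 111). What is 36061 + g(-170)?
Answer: 44852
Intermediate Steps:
g(M) = (21 + M)*(111 + M)
36061 + g(-170) = 36061 + (2331 + (-170)² + 132*(-170)) = 36061 + (2331 + 28900 - 22440) = 36061 + 8791 = 44852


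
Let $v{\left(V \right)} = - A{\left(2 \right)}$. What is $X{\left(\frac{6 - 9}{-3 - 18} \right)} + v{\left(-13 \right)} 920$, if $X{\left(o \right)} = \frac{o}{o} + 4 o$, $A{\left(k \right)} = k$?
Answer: $- \frac{12869}{7} \approx -1838.4$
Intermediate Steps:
$X{\left(o \right)} = 1 + 4 o$
$v{\left(V \right)} = -2$ ($v{\left(V \right)} = \left(-1\right) 2 = -2$)
$X{\left(\frac{6 - 9}{-3 - 18} \right)} + v{\left(-13 \right)} 920 = \left(1 + 4 \frac{6 - 9}{-3 - 18}\right) - 1840 = \left(1 + 4 \left(- \frac{3}{-21}\right)\right) - 1840 = \left(1 + 4 \left(\left(-3\right) \left(- \frac{1}{21}\right)\right)\right) - 1840 = \left(1 + 4 \cdot \frac{1}{7}\right) - 1840 = \left(1 + \frac{4}{7}\right) - 1840 = \frac{11}{7} - 1840 = - \frac{12869}{7}$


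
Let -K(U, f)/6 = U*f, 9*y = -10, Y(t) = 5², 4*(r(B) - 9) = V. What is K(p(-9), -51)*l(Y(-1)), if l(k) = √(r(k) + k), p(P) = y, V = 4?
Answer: -340*√35 ≈ -2011.5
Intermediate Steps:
r(B) = 10 (r(B) = 9 + (¼)*4 = 9 + 1 = 10)
Y(t) = 25
y = -10/9 (y = (⅑)*(-10) = -10/9 ≈ -1.1111)
p(P) = -10/9
l(k) = √(10 + k)
K(U, f) = -6*U*f
K(p(-9), -51)*l(Y(-1)) = (-6*(-10/9)*(-51))*√(10 + 25) = -340*√35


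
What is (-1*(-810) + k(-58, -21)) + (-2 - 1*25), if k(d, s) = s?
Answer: 762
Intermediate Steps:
(-1*(-810) + k(-58, -21)) + (-2 - 1*25) = (-1*(-810) - 21) + (-2 - 1*25) = (810 - 21) + (-2 - 25) = 789 - 27 = 762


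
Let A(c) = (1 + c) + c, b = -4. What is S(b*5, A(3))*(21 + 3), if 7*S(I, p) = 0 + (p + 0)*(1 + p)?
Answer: 192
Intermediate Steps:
A(c) = 1 + 2*c
S(I, p) = p*(1 + p)/7 (S(I, p) = (0 + (p + 0)*(1 + p))/7 = (0 + p*(1 + p))/7 = (p*(1 + p))/7 = p*(1 + p)/7)
S(b*5, A(3))*(21 + 3) = ((1 + 2*3)*(1 + (1 + 2*3))/7)*(21 + 3) = ((1 + 6)*(1 + (1 + 6))/7)*24 = ((⅐)*7*(1 + 7))*24 = ((⅐)*7*8)*24 = 8*24 = 192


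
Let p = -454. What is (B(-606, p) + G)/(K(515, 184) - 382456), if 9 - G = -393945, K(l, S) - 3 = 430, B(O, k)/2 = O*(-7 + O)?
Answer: -378970/127341 ≈ -2.9760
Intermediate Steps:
B(O, k) = 2*O*(-7 + O) (B(O, k) = 2*(O*(-7 + O)) = 2*O*(-7 + O))
K(l, S) = 433 (K(l, S) = 3 + 430 = 433)
G = 393954 (G = 9 - 1*(-393945) = 9 + 393945 = 393954)
(B(-606, p) + G)/(K(515, 184) - 382456) = (2*(-606)*(-7 - 606) + 393954)/(433 - 382456) = (2*(-606)*(-613) + 393954)/(-382023) = (742956 + 393954)*(-1/382023) = 1136910*(-1/382023) = -378970/127341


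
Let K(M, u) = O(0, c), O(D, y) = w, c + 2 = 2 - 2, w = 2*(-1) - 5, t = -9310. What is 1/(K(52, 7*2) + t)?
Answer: -1/9317 ≈ -0.00010733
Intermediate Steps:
w = -7 (w = -2 - 5 = -7)
c = -2 (c = -2 + (2 - 2) = -2 + 0 = -2)
O(D, y) = -7
K(M, u) = -7
1/(K(52, 7*2) + t) = 1/(-7 - 9310) = 1/(-9317) = -1/9317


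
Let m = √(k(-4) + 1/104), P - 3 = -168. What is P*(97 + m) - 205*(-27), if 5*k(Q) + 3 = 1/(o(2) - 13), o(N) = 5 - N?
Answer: -10470 - 759*I*√78/52 ≈ -10470.0 - 128.91*I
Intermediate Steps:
k(Q) = -31/50 (k(Q) = -⅗ + 1/(5*((5 - 1*2) - 13)) = -⅗ + 1/(5*((5 - 2) - 13)) = -⅗ + 1/(5*(3 - 13)) = -⅗ + (⅕)/(-10) = -⅗ + (⅕)*(-⅒) = -⅗ - 1/50 = -31/50)
P = -165 (P = 3 - 168 = -165)
m = 23*I*√78/260 (m = √(-31/50 + 1/104) = √(-1587/2600) = 23*I*√78/260 ≈ 0.78127*I)
P*(97 + m) - 205*(-27) = -165*(97 + 23*I*√78/260) - 205*(-27) = (-16005 - 759*I*√78/52) - 1*(-5535) = (-16005 - 759*I*√78/52) + 5535 = -10470 - 759*I*√78/52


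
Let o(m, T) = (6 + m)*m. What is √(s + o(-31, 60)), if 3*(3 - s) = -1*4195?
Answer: √19587/3 ≈ 46.651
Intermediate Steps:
o(m, T) = m*(6 + m)
s = 4204/3 (s = 3 - (-1)*4195/3 = 3 - ⅓*(-4195) = 3 + 4195/3 = 4204/3 ≈ 1401.3)
√(s + o(-31, 60)) = √(4204/3 - 31*(6 - 31)) = √(4204/3 - 31*(-25)) = √(4204/3 + 775) = √(6529/3) = √19587/3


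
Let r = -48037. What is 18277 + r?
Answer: -29760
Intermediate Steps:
18277 + r = 18277 - 48037 = -29760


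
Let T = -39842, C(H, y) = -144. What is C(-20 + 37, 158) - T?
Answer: 39698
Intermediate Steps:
C(-20 + 37, 158) - T = -144 - 1*(-39842) = -144 + 39842 = 39698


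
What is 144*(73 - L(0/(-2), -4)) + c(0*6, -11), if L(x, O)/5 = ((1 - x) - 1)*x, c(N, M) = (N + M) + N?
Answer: 10501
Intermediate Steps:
c(N, M) = M + 2*N (c(N, M) = (M + N) + N = M + 2*N)
L(x, O) = -5*x² (L(x, O) = 5*(((1 - x) - 1)*x) = 5*((-x)*x) = 5*(-x²) = -5*x²)
144*(73 - L(0/(-2), -4)) + c(0*6, -11) = 144*(73 - (-5)*(0/(-2))²) + (-11 + 2*(0*6)) = 144*(73 - (-5)*(0*(-½))²) + (-11 + 2*0) = 144*(73 - (-5)*0²) + (-11 + 0) = 144*(73 - (-5)*0) - 11 = 144*(73 - 1*0) - 11 = 144*(73 + 0) - 11 = 144*73 - 11 = 10512 - 11 = 10501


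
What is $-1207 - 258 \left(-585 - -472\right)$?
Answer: $27947$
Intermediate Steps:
$-1207 - 258 \left(-585 - -472\right) = -1207 - 258 \left(-585 + 472\right) = -1207 - -29154 = -1207 + 29154 = 27947$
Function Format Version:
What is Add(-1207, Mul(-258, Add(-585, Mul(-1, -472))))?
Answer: 27947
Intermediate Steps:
Add(-1207, Mul(-258, Add(-585, Mul(-1, -472)))) = Add(-1207, Mul(-258, Add(-585, 472))) = Add(-1207, Mul(-258, -113)) = Add(-1207, 29154) = 27947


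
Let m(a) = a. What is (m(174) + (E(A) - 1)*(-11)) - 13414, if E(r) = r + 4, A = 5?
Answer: -13328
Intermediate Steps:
E(r) = 4 + r
(m(174) + (E(A) - 1)*(-11)) - 13414 = (174 + ((4 + 5) - 1)*(-11)) - 13414 = (174 + (9 - 1)*(-11)) - 13414 = (174 + 8*(-11)) - 13414 = (174 - 88) - 13414 = 86 - 13414 = -13328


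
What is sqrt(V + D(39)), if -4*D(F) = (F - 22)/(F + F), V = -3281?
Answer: I*sqrt(79847742)/156 ≈ 57.281*I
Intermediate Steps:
D(F) = -(-22 + F)/(8*F) (D(F) = -(F - 22)/(4*(F + F)) = -(-22 + F)/(4*(2*F)) = -(-22 + F)*1/(2*F)/4 = -(-22 + F)/(8*F))
sqrt(V + D(39)) = sqrt(-3281 + (1/8)*(22 - 1*39)/39) = sqrt(-3281 + (1/8)*(1/39)*(22 - 39)) = sqrt(-3281 + (1/8)*(1/39)*(-17)) = sqrt(-3281 - 17/312) = sqrt(-1023689/312) = I*sqrt(79847742)/156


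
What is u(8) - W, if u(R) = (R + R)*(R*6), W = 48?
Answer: 720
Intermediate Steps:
u(R) = 12*R² (u(R) = (2*R)*(6*R) = 12*R²)
u(8) - W = 12*8² - 1*48 = 12*64 - 48 = 768 - 48 = 720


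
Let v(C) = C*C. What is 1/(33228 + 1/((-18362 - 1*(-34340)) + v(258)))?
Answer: 82542/2742705577 ≈ 3.0095e-5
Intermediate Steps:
v(C) = C²
1/(33228 + 1/((-18362 - 1*(-34340)) + v(258))) = 1/(33228 + 1/((-18362 - 1*(-34340)) + 258²)) = 1/(33228 + 1/((-18362 + 34340) + 66564)) = 1/(33228 + 1/(15978 + 66564)) = 1/(33228 + 1/82542) = 1/(2742705577/82542) = 82542/2742705577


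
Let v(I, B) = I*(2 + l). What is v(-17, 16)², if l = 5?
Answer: 14161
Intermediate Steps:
v(I, B) = 7*I (v(I, B) = I*(2 + 5) = I*7 = 7*I)
v(-17, 16)² = (7*(-17))² = (-119)² = 14161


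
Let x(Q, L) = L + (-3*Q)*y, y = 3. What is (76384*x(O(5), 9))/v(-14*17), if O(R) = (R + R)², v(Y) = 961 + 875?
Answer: -630168/17 ≈ -37069.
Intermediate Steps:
v(Y) = 1836
O(R) = 4*R² (O(R) = (2*R)² = 4*R²)
x(Q, L) = L - 9*Q (x(Q, L) = L - 3*Q*3 = L - 9*Q)
(76384*x(O(5), 9))/v(-14*17) = (76384*(9 - 36*5²))/1836 = (76384*(9 - 36*25))*(1/1836) = (76384*(9 - 9*100))*(1/1836) = (76384*(9 - 900))*(1/1836) = (76384*(-891))*(1/1836) = -68058144*1/1836 = -630168/17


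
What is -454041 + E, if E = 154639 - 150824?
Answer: -450226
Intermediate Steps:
E = 3815
-454041 + E = -454041 + 3815 = -450226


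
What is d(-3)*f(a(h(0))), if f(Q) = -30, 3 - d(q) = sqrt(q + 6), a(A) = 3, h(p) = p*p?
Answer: -90 + 30*sqrt(3) ≈ -38.038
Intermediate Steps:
h(p) = p**2
d(q) = 3 - sqrt(6 + q) (d(q) = 3 - sqrt(q + 6) = 3 - sqrt(6 + q))
d(-3)*f(a(h(0))) = (3 - sqrt(6 - 3))*(-30) = (3 - sqrt(3))*(-30) = -90 + 30*sqrt(3)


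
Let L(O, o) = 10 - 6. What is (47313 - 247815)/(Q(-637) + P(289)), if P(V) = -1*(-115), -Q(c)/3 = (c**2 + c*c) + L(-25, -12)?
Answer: 200502/2434511 ≈ 0.082358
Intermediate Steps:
L(O, o) = 4
Q(c) = -12 - 6*c**2 (Q(c) = -3*((c**2 + c*c) + 4) = -3*((c**2 + c**2) + 4) = -3*(2*c**2 + 4) = -3*(4 + 2*c**2) = -12 - 6*c**2)
P(V) = 115
(47313 - 247815)/(Q(-637) + P(289)) = (47313 - 247815)/((-12 - 6*(-637)**2) + 115) = -200502/((-12 - 6*405769) + 115) = -200502/((-12 - 2434614) + 115) = -200502/(-2434626 + 115) = -200502/(-2434511) = -200502*(-1/2434511) = 200502/2434511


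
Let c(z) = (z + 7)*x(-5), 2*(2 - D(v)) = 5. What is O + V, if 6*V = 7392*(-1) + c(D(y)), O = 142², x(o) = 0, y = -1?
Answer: 18932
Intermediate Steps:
D(v) = -½ (D(v) = 2 - ½*5 = 2 - 5/2 = -½)
O = 20164
c(z) = 0 (c(z) = (z + 7)*0 = (7 + z)*0 = 0)
V = -1232 (V = (7392*(-1) + 0)/6 = (-7392 + 0)/6 = (⅙)*(-7392) = -1232)
O + V = 20164 - 1232 = 18932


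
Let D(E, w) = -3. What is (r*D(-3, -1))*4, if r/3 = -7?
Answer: 252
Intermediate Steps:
r = -21 (r = 3*(-7) = -21)
(r*D(-3, -1))*4 = -21*(-3)*4 = 63*4 = 252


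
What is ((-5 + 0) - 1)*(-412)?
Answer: 2472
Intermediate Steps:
((-5 + 0) - 1)*(-412) = (-5 - 1)*(-412) = -6*(-412) = 2472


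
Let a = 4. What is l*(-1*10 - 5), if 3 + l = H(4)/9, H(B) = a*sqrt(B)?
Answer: 95/3 ≈ 31.667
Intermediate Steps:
H(B) = 4*sqrt(B)
l = -19/9 (l = -3 + (4*sqrt(4))/9 = -3 + (4*2)*(1/9) = -3 + 8*(1/9) = -3 + 8/9 = -19/9 ≈ -2.1111)
l*(-1*10 - 5) = -19*(-1*10 - 5)/9 = -19*(-10 - 5)/9 = -19/9*(-15) = 95/3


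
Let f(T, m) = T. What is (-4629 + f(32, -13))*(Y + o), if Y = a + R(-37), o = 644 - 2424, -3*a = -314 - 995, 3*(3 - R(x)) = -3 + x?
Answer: 18305254/3 ≈ 6.1018e+6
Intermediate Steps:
R(x) = 4 - x/3 (R(x) = 3 - (-3 + x)/3 = 3 + (1 - x/3) = 4 - x/3)
a = 1309/3 (a = -(-314 - 995)/3 = -⅓*(-1309) = 1309/3 ≈ 436.33)
o = -1780
Y = 1358/3 (Y = 1309/3 + (4 - ⅓*(-37)) = 1309/3 + (4 + 37/3) = 1309/3 + 49/3 = 1358/3 ≈ 452.67)
(-4629 + f(32, -13))*(Y + o) = (-4629 + 32)*(1358/3 - 1780) = -4597*(-3982/3) = 18305254/3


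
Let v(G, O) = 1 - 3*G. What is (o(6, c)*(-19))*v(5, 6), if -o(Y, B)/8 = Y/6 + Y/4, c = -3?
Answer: -5320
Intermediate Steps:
o(Y, B) = -10*Y/3 (o(Y, B) = -8*(Y/6 + Y/4) = -10*Y/3)
(o(6, c)*(-19))*v(5, 6) = (-10/3*6*(-19))*(1 - 3*5) = (-20*(-19))*(1 - 15) = 380*(-14) = -5320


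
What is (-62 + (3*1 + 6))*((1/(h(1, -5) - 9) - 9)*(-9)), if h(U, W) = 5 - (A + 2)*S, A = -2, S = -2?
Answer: -17649/4 ≈ -4412.3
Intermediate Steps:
h(U, W) = 5 (h(U, W) = 5 - (-2 + 2)*(-2) = 5 - 0*(-2) = 5 - 1*0 = 5 + 0 = 5)
(-62 + (3*1 + 6))*((1/(h(1, -5) - 9) - 9)*(-9)) = (-62 + (3*1 + 6))*((1/(5 - 9) - 9)*(-9)) = (-62 + (3 + 6))*((1/(-4) - 9)*(-9)) = (-62 + 9)*((-1/4 - 9)*(-9)) = -(-1961)*(-9)/4 = -53*333/4 = -17649/4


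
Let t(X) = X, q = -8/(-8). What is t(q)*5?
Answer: 5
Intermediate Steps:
q = 1 (q = -8*(-1/8) = 1)
t(q)*5 = 1*5 = 5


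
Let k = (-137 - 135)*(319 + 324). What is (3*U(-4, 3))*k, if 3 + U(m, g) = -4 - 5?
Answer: 6296256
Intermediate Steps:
U(m, g) = -12 (U(m, g) = -3 + (-4 - 5) = -3 - 9 = -12)
k = -174896 (k = -272*643 = -174896)
(3*U(-4, 3))*k = (3*(-12))*(-174896) = -36*(-174896) = 6296256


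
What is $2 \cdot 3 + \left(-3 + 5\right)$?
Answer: $8$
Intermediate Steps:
$2 \cdot 3 + \left(-3 + 5\right) = 6 + 2 = 8$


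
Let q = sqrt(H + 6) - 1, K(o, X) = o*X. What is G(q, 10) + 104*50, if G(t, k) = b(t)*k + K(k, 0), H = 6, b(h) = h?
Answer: 5190 + 20*sqrt(3) ≈ 5224.6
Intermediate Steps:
K(o, X) = X*o
q = -1 + 2*sqrt(3) (q = sqrt(6 + 6) - 1 = sqrt(12) - 1 = 2*sqrt(3) - 1 = -1 + 2*sqrt(3) ≈ 2.4641)
G(t, k) = k*t (G(t, k) = t*k + 0*k = k*t + 0 = k*t)
G(q, 10) + 104*50 = 10*(-1 + 2*sqrt(3)) + 104*50 = (-10 + 20*sqrt(3)) + 5200 = 5190 + 20*sqrt(3)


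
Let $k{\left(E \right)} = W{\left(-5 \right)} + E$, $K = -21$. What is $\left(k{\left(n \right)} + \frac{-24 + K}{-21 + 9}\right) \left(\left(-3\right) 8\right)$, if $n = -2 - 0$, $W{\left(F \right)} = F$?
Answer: $78$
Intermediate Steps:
$n = -2$ ($n = -2 + 0 = -2$)
$k{\left(E \right)} = -5 + E$
$\left(k{\left(n \right)} + \frac{-24 + K}{-21 + 9}\right) \left(\left(-3\right) 8\right) = \left(\left(-5 - 2\right) + \frac{-24 - 21}{-21 + 9}\right) \left(\left(-3\right) 8\right) = \left(-7 - \frac{45}{-12}\right) \left(-24\right) = \left(-7 - - \frac{15}{4}\right) \left(-24\right) = \left(-7 + \frac{15}{4}\right) \left(-24\right) = \left(- \frac{13}{4}\right) \left(-24\right) = 78$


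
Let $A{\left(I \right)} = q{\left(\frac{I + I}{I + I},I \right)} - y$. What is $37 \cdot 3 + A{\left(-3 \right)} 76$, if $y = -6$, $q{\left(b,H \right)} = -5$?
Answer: $187$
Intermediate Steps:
$A{\left(I \right)} = 1$ ($A{\left(I \right)} = -5 - -6 = -5 + 6 = 1$)
$37 \cdot 3 + A{\left(-3 \right)} 76 = 37 \cdot 3 + 1 \cdot 76 = 111 + 76 = 187$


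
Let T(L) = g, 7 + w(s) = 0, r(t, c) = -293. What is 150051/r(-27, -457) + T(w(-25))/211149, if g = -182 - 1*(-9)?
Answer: -31683169288/61866657 ≈ -512.12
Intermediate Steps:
w(s) = -7 (w(s) = -7 + 0 = -7)
g = -173 (g = -182 + 9 = -173)
T(L) = -173
150051/r(-27, -457) + T(w(-25))/211149 = 150051/(-293) - 173/211149 = 150051*(-1/293) - 173*1/211149 = -150051/293 - 173/211149 = -31683169288/61866657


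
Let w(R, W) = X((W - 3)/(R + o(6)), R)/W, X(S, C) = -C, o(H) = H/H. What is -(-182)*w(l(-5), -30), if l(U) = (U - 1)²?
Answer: 1092/5 ≈ 218.40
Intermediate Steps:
o(H) = 1
l(U) = (-1 + U)²
w(R, W) = -R/W (w(R, W) = (-R)/W = -R/W)
-(-182)*w(l(-5), -30) = -(-182)*(-1*(-1 - 5)²/(-30)) = -(-182)*(-1*(-6)²*(-1/30)) = -(-182)*(-1*36*(-1/30)) = -(-182)*6/5 = -1*(-1092/5) = 1092/5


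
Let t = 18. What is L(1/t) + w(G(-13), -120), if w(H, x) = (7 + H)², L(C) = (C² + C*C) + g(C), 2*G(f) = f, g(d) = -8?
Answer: -2509/324 ≈ -7.7438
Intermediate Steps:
G(f) = f/2
L(C) = -8 + 2*C² (L(C) = (C² + C*C) - 8 = (C² + C²) - 8 = 2*C² - 8 = -8 + 2*C²)
L(1/t) + w(G(-13), -120) = (-8 + 2*(1/18)²) + (7 + (½)*(-13))² = (-8 + 2*(1/18)²) + (7 - 13/2)² = (-8 + 2*(1/324)) + (½)² = (-8 + 1/162) + ¼ = -1295/162 + ¼ = -2509/324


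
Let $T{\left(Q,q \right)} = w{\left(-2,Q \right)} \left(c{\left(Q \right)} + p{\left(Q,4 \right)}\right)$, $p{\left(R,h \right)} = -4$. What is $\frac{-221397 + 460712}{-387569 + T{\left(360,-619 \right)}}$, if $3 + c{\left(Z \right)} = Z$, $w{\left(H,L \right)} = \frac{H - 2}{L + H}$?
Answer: $- \frac{42837385}{69375557} \approx -0.61747$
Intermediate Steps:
$w{\left(H,L \right)} = \frac{-2 + H}{H + L}$
$c{\left(Z \right)} = -3 + Z$
$T{\left(Q,q \right)} = - \frac{4 \left(-7 + Q\right)}{-2 + Q}$ ($T{\left(Q,q \right)} = \frac{-2 - 2}{-2 + Q} \left(\left(-3 + Q\right) - 4\right) = \frac{1}{-2 + Q} \left(-4\right) \left(-7 + Q\right) = - \frac{4}{-2 + Q} \left(-7 + Q\right) = - \frac{4 \left(-7 + Q\right)}{-2 + Q}$)
$\frac{-221397 + 460712}{-387569 + T{\left(360,-619 \right)}} = \frac{-221397 + 460712}{-387569 + \frac{4 \left(7 - 360\right)}{-2 + 360}} = \frac{239315}{-387569 + \frac{4 \left(7 - 360\right)}{358}} = \frac{239315}{-387569 + 4 \cdot \frac{1}{358} \left(-353\right)} = \frac{239315}{-387569 - \frac{706}{179}} = \frac{239315}{- \frac{69375557}{179}} = 239315 \left(- \frac{179}{69375557}\right) = - \frac{42837385}{69375557}$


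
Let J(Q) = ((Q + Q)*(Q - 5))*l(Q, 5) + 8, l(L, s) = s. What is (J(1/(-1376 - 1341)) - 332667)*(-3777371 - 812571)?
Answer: 11271604146694580122/7382089 ≈ 1.5269e+12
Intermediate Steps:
J(Q) = 8 + 10*Q*(-5 + Q) (J(Q) = ((Q + Q)*(Q - 5))*5 + 8 = ((2*Q)*(-5 + Q))*5 + 8 = (2*Q*(-5 + Q))*5 + 8 = 10*Q*(-5 + Q) + 8 = 8 + 10*Q*(-5 + Q))
(J(1/(-1376 - 1341)) - 332667)*(-3777371 - 812571) = ((8 - 50/(-1376 - 1341) + 10*(1/(-1376 - 1341))**2) - 332667)*(-3777371 - 812571) = ((8 - 50/(-2717) + 10*(1/(-2717))**2) - 332667)*(-4589942) = ((8 - 50*(-1/2717) + 10*(-1/2717)**2) - 332667)*(-4589942) = ((8 + 50/2717 + 10*(1/7382089)) - 332667)*(-4589942) = ((8 + 50/2717 + 10/7382089) - 332667)*(-4589942) = (59192572/7382089 - 332667)*(-4589942) = -2455718208791/7382089*(-4589942) = 11271604146694580122/7382089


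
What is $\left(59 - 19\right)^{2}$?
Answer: $1600$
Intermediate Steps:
$\left(59 - 19\right)^{2} = 40^{2} = 1600$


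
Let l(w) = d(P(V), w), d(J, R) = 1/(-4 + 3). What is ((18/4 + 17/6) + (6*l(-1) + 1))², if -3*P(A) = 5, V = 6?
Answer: 49/9 ≈ 5.4444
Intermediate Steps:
P(A) = -5/3 (P(A) = -⅓*5 = -5/3)
d(J, R) = -1 (d(J, R) = 1/(-1) = -1)
l(w) = -1
((18/4 + 17/6) + (6*l(-1) + 1))² = ((18/4 + 17/6) + (6*(-1) + 1))² = ((18*(¼) + 17*(⅙)) + (-6 + 1))² = ((9/2 + 17/6) - 5)² = (22/3 - 5)² = (7/3)² = 49/9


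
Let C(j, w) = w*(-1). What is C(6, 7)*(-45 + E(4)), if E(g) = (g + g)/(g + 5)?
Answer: 2779/9 ≈ 308.78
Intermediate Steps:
C(j, w) = -w
E(g) = 2*g/(5 + g) (E(g) = (2*g)/(5 + g) = 2*g/(5 + g))
C(6, 7)*(-45 + E(4)) = (-1*7)*(-45 + 2*4/(5 + 4)) = -7*(-45 + 2*4/9) = -7*(-45 + 2*4*(⅑)) = -7*(-45 + 8/9) = -7*(-397/9) = 2779/9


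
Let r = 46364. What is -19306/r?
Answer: -9653/23182 ≈ -0.41640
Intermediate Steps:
-19306/r = -19306/46364 = -19306*1/46364 = -9653/23182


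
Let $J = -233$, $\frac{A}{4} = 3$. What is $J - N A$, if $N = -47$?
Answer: $331$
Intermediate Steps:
$A = 12$ ($A = 4 \cdot 3 = 12$)
$J - N A = -233 - \left(-47\right) 12 = -233 - -564 = -233 + 564 = 331$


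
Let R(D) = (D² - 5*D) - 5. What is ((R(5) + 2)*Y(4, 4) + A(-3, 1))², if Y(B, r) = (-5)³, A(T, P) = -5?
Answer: 136900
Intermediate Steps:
Y(B, r) = -125
R(D) = -5 + D² - 5*D
((R(5) + 2)*Y(4, 4) + A(-3, 1))² = (((-5 + 5² - 5*5) + 2)*(-125) - 5)² = (((-5 + 25 - 25) + 2)*(-125) - 5)² = ((-5 + 2)*(-125) - 5)² = (-3*(-125) - 5)² = (375 - 5)² = 370² = 136900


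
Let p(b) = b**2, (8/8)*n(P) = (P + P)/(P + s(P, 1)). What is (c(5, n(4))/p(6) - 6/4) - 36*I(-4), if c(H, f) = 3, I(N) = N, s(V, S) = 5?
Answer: 1711/12 ≈ 142.58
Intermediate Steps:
n(P) = 2*P/(5 + P) (n(P) = (P + P)/(P + 5) = (2*P)/(5 + P) = 2*P/(5 + P))
(c(5, n(4))/p(6) - 6/4) - 36*I(-4) = (3/(6**2) - 6/4) - 36*(-4) = (3/36 - 6*1/4) + 144 = (3*(1/36) - 3/2) + 144 = (1/12 - 3/2) + 144 = -17/12 + 144 = 1711/12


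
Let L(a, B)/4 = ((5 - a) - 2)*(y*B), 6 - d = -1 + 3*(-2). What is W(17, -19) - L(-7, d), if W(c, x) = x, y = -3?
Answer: 1541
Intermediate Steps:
d = 13 (d = 6 - (-1 + 3*(-2)) = 6 - (-1 - 6) = 6 - 1*(-7) = 6 + 7 = 13)
L(a, B) = -12*B*(3 - a) (L(a, B) = 4*(((5 - a) - 2)*(-3*B)) = 4*((3 - a)*(-3*B)) = 4*(-3*B*(3 - a)) = -12*B*(3 - a))
W(17, -19) - L(-7, d) = -19 - 12*13*(-3 - 7) = -19 - 12*13*(-10) = -19 - 1*(-1560) = -19 + 1560 = 1541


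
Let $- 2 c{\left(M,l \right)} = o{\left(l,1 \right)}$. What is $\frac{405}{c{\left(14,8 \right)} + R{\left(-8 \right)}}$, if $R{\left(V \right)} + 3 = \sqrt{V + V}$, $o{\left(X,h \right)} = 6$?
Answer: $- \frac{1215}{26} - \frac{405 i}{13} \approx -46.731 - 31.154 i$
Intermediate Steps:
$c{\left(M,l \right)} = -3$ ($c{\left(M,l \right)} = \left(- \frac{1}{2}\right) 6 = -3$)
$R{\left(V \right)} = -3 + \sqrt{2} \sqrt{V}$ ($R{\left(V \right)} = -3 + \sqrt{V + V} = -3 + \sqrt{2 V} = -3 + \sqrt{2} \sqrt{V}$)
$\frac{405}{c{\left(14,8 \right)} + R{\left(-8 \right)}} = \frac{405}{-3 - \left(3 - \sqrt{2} \sqrt{-8}\right)} = \frac{405}{-3 - \left(3 - \sqrt{2} \cdot 2 i \sqrt{2}\right)} = \frac{405}{-3 - \left(3 - 4 i\right)} = \frac{405}{-6 + 4 i} = 405 \frac{-6 - 4 i}{52} = \frac{405 \left(-6 - 4 i\right)}{52}$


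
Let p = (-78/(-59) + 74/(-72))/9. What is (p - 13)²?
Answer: 61445981689/365421456 ≈ 168.15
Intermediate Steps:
p = 625/19116 (p = (-78*(-1/59) + 74*(-1/72))*(⅑) = (78/59 - 37/36)*(⅑) = (625/2124)*(⅑) = 625/19116 ≈ 0.032695)
(p - 13)² = (625/19116 - 13)² = (-247883/19116)² = 61445981689/365421456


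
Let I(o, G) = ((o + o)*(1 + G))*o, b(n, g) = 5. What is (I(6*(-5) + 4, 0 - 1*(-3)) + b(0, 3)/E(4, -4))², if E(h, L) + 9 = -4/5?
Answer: 70207511089/2401 ≈ 2.9241e+7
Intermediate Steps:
E(h, L) = -49/5 (E(h, L) = -9 - 4/5 = -9 - 4*⅕ = -9 - ⅘ = -49/5)
I(o, G) = 2*o²*(1 + G) (I(o, G) = ((2*o)*(1 + G))*o = (2*o*(1 + G))*o = 2*o²*(1 + G))
(I(6*(-5) + 4, 0 - 1*(-3)) + b(0, 3)/E(4, -4))² = (2*(6*(-5) + 4)²*(1 + (0 - 1*(-3))) + 5/(-49/5))² = (2*(-30 + 4)²*(1 + (0 + 3)) + 5*(-5/49))² = (2*(-26)²*(1 + 3) - 25/49)² = (2*676*4 - 25/49)² = (5408 - 25/49)² = (264967/49)² = 70207511089/2401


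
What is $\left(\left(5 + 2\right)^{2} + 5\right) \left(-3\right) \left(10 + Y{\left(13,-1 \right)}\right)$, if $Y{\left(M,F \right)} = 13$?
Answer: $-3726$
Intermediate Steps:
$\left(\left(5 + 2\right)^{2} + 5\right) \left(-3\right) \left(10 + Y{\left(13,-1 \right)}\right) = \left(\left(5 + 2\right)^{2} + 5\right) \left(-3\right) \left(10 + 13\right) = \left(7^{2} + 5\right) \left(-3\right) 23 = \left(49 + 5\right) \left(-3\right) 23 = 54 \left(-3\right) 23 = \left(-162\right) 23 = -3726$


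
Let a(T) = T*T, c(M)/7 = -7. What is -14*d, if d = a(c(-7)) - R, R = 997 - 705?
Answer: -29526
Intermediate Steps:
c(M) = -49 (c(M) = 7*(-7) = -49)
a(T) = T²
R = 292
d = 2109 (d = (-49)² - 1*292 = 2401 - 292 = 2109)
-14*d = -14*2109 = -29526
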